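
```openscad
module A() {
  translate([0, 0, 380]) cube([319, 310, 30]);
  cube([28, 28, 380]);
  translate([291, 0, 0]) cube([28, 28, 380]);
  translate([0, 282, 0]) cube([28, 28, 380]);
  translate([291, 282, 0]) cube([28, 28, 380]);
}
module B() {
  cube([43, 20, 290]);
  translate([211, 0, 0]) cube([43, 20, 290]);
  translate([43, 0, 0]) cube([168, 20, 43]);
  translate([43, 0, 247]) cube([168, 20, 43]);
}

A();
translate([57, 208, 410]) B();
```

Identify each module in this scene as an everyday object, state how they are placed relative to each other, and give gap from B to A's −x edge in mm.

A is a stool. B is a picture frame. The picture frame is on top of the stool. The gap from the picture frame to the stool's −x edge is 57 mm.

The picture frame's min-x is at 57; the stool's min-x is 0; gap = 57 mm.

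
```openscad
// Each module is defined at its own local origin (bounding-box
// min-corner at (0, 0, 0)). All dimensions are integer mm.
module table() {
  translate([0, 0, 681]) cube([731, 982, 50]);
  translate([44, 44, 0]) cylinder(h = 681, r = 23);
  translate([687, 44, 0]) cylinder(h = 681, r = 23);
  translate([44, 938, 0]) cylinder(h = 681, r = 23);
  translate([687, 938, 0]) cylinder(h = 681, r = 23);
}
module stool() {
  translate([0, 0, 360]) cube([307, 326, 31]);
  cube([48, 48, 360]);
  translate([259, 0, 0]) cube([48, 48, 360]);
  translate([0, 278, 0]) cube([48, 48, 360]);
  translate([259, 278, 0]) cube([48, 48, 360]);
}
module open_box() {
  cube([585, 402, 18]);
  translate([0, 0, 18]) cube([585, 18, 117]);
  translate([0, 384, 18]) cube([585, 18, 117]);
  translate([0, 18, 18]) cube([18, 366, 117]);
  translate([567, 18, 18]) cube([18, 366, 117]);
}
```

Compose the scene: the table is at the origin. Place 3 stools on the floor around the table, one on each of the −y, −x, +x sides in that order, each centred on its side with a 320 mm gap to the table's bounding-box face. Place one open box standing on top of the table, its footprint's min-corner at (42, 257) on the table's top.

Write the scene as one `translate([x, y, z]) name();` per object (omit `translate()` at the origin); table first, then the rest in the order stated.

table();
translate([212, -646, 0]) stool();
translate([-627, 328, 0]) stool();
translate([1051, 328, 0]) stool();
translate([42, 257, 731]) open_box();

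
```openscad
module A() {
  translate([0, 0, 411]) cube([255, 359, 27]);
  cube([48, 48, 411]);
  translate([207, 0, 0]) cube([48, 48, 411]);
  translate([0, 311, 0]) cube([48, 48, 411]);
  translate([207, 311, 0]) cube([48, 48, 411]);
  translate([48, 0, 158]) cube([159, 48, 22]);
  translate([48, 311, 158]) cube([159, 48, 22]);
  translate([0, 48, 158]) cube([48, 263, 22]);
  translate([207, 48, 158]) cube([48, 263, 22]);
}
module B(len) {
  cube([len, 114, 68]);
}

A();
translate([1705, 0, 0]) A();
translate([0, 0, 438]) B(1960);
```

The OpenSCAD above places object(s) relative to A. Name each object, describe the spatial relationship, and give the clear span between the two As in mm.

Second stool starts at x = 1705; first ends at x = 255; clear span = 1705 − 255 = 1450 mm.

A is a stool. B is a beam. A beam spans the tops of two stools. The clear span between the two stools is 1450 mm.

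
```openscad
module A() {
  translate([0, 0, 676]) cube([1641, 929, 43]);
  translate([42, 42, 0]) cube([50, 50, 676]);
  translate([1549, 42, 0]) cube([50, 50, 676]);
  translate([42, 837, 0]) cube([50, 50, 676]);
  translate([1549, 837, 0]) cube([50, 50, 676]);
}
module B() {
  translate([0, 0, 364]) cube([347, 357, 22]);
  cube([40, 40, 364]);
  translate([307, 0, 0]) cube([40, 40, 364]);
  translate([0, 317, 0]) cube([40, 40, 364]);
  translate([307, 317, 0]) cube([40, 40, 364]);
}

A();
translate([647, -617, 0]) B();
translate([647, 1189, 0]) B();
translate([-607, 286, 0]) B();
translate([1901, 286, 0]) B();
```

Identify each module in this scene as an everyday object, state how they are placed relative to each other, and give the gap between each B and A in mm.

A is a table. B is a stool. Four stools sit around the table at the −y, +y, −x, +x sides. The gap between each stool and the table is 260 mm.

Each stool's nearest face is 260 mm from the table's bounding box.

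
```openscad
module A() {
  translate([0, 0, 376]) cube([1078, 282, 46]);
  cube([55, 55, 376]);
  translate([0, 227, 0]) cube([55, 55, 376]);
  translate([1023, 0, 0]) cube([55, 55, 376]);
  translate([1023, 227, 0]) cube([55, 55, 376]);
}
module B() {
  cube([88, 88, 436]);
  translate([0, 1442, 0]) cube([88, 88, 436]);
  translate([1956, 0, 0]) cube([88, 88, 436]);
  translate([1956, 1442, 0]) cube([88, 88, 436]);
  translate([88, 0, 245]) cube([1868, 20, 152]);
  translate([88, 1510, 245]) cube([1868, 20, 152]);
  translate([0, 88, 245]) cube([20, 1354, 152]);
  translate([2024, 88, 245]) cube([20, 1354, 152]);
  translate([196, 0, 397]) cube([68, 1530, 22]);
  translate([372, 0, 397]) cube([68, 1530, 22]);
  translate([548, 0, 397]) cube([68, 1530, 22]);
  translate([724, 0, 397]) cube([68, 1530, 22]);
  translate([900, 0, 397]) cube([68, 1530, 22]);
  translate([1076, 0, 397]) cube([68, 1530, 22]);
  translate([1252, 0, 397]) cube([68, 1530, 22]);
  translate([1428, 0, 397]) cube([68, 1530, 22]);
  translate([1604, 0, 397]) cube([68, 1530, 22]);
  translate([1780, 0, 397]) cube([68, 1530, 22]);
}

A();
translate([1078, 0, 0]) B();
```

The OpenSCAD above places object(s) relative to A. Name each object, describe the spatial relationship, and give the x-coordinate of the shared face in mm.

A is a bench. B is a bed frame. The bed frame is against the bench's +x side, with their −y faces flush. The x-coordinate of the shared face is 1078 mm.

The bench's +x face and the bed frame's −x face are both at x = 1078 mm.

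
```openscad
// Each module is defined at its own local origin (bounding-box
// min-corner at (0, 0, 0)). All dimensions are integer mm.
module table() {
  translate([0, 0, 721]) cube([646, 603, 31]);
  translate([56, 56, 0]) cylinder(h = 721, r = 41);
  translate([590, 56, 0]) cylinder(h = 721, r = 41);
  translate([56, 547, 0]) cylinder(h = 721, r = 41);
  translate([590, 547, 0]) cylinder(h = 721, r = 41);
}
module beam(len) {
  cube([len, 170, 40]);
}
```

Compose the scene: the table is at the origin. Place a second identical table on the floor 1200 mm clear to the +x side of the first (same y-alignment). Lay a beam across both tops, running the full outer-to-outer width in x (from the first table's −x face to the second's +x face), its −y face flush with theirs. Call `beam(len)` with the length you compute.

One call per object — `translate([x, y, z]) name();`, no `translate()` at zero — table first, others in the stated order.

table();
translate([1846, 0, 0]) table();
translate([0, 0, 752]) beam(2492);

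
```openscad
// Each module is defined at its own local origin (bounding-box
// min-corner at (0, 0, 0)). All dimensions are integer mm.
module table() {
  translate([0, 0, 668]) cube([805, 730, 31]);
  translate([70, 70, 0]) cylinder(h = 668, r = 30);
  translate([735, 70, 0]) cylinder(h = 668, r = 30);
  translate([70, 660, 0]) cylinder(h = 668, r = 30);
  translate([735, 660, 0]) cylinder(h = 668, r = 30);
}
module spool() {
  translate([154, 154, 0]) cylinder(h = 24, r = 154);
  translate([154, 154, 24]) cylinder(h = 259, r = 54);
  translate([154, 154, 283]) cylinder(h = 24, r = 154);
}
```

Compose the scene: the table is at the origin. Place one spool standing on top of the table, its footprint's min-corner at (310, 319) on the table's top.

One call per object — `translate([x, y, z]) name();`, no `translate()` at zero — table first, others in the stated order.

table();
translate([310, 319, 699]) spool();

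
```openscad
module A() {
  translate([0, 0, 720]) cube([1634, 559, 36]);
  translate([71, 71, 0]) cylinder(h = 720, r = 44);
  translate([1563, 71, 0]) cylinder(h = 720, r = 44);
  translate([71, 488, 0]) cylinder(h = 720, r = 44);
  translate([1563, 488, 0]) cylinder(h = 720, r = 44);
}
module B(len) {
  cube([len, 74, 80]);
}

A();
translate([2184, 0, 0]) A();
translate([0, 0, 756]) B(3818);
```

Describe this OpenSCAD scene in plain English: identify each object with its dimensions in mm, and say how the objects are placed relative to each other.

A is a table with a 1634×559 mm rectangular top, 36 mm thick, top surface at z = 756 mm, supported by four round legs of 88 mm diameter, each leg's bounding box inset 27 mm from the nearest pair of top edges, running from the floor.

B is a rectangular beam 3818 mm long (x), 74 mm deep (y), 80 mm thick (z).

The beam spans the tops of two tables placed 550 mm apart, resting at z = 756 mm.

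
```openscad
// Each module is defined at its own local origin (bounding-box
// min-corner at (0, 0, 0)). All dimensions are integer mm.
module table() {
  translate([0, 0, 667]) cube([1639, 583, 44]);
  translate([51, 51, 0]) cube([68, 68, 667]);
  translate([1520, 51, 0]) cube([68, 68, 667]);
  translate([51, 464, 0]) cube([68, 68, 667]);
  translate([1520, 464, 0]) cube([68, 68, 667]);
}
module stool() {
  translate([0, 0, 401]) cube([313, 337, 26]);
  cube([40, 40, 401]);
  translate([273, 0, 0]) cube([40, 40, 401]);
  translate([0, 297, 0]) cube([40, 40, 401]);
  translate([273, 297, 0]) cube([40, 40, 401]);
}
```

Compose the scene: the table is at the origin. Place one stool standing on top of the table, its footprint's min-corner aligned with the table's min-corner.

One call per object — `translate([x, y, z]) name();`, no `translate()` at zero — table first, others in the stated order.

table();
translate([0, 0, 711]) stool();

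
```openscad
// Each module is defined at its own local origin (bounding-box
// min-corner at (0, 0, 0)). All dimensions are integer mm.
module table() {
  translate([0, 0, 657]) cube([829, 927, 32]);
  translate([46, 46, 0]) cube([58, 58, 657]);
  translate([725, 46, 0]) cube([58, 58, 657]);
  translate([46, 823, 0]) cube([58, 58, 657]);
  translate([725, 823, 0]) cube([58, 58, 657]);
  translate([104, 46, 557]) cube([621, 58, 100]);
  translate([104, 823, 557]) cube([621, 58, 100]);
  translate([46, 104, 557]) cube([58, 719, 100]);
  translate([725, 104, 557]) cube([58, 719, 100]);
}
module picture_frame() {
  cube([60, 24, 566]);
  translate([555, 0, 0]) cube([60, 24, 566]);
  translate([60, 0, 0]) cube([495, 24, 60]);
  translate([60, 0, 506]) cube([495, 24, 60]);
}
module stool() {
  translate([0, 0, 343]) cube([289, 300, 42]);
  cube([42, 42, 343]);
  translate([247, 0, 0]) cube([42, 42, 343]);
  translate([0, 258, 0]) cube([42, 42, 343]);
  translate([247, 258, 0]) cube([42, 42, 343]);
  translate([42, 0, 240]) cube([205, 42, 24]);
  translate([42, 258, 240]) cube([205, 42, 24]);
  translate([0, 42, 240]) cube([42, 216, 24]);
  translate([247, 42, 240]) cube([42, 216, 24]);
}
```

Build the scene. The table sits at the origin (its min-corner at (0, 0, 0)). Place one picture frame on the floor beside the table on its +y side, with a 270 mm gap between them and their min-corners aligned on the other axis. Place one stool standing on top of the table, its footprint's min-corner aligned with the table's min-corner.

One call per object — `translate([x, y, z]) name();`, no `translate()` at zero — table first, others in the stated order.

table();
translate([0, 1197, 0]) picture_frame();
translate([0, 0, 689]) stool();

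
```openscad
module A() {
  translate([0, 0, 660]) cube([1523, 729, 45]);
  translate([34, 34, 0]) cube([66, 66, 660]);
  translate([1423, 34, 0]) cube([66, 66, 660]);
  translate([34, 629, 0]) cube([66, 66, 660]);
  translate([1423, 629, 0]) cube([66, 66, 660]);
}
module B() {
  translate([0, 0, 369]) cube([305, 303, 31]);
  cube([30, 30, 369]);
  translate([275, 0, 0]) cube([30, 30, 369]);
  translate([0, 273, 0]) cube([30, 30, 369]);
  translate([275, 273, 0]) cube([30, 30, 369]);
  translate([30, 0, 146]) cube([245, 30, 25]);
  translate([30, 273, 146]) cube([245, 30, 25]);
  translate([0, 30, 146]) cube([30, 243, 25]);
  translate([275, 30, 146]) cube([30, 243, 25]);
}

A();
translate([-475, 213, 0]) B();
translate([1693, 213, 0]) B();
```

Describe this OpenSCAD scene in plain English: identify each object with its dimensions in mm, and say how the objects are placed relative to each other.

A is a table: top 1523 mm (x) × 729 mm (y), 45 mm thick, upper face at z = 705 mm, on four 66×66 mm square legs, each inset 34 mm from the nearest pair of top edges, running from z = 0 to the bottom of the top.

B is a four-legged stool. The seat is 305×303 mm, 31 mm thick, top at z = 400 mm. It stands on four square legs, each 30×30 mm in cross-section, from z = 0 to the seat underside, each flush with a corner of the seat. Four stretchers, 30 mm wide and 25 mm tall, connect adjacent legs with their undersides at z = 146 mm, each running between the inner faces of the legs it joins and aligned with the legs' outer faces on the other axis.

Two stools sit around the table at the −x, +x sides.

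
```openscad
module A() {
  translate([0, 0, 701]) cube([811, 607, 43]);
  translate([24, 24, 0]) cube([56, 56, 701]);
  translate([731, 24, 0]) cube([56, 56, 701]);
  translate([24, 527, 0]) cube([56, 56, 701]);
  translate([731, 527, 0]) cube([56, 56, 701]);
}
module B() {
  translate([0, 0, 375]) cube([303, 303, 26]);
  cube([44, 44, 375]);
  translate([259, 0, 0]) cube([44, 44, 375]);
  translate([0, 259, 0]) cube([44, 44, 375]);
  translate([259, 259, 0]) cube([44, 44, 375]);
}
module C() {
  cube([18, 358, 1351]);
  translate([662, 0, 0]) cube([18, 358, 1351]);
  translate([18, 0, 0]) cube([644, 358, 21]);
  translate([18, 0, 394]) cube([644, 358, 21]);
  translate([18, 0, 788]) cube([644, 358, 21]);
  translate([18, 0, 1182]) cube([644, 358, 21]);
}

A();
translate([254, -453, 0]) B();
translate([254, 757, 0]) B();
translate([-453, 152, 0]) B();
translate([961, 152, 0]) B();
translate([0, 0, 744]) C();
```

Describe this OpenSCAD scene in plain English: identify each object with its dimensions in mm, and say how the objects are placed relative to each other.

A is a table: top 811 mm (x) × 607 mm (y), 43 mm thick, upper face at z = 744 mm, on four 56×56 mm square legs, each inset 24 mm from the nearest pair of top edges, running from z = 0 to the bottom of the top.

B is a four-legged stool. The seat is a 303×303×26 mm slab whose top surface is at z = 401 mm; four square legs, each 44×44 mm in cross-section, run from the floor (z = 0) to the underside of the seat, each flush with a corner of the seat.

C is a bookshelf 680 mm wide overall, 358 mm deep and 1351 mm tall. The two sides are 18 mm thick vertical panels. 4 horizontal shelves of 21 mm thickness span between the inner faces of the sides; the lowest shelf sits on the floor and shelves are stacked with a clear vertical gap of 373 mm between each pair.

Four stools sit around the table at the −y, +y, −x, +x sides. The bookshelf is on top of the table.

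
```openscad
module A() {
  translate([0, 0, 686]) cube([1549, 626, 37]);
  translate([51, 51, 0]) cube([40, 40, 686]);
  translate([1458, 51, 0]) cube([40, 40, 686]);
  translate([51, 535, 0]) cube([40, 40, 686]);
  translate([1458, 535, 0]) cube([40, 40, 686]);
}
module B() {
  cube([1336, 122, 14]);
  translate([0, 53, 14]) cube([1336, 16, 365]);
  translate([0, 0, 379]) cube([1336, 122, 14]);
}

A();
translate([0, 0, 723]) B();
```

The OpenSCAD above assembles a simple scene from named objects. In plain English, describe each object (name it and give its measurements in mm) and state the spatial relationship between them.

A is a rectangular dining table. The top is 1549×626×37 mm with its upper surface at z = 723 mm. It stands on four 40×40 mm square legs, each inset 51 mm from the nearest pair of top edges, running from the floor to the underside of the top.

B is an I-beam lying along x, 1336 mm long. Overall section height 393 mm. Two flanges 122 mm wide (y) and 14 mm thick, one on the floor and one at the top; a web 16 mm thick runs between them, centred on the flange width.

The I-beam is on top of the table.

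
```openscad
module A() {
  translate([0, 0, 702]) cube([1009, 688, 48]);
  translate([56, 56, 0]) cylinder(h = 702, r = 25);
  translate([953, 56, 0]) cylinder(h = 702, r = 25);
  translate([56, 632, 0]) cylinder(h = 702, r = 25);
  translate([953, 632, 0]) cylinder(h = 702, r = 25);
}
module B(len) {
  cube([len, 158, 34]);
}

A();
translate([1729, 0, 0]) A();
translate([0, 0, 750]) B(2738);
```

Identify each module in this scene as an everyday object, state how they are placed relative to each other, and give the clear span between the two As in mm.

Second table starts at x = 1729; first ends at x = 1009; clear span = 1729 − 1009 = 720 mm.

A is a table. B is a beam. A beam spans the tops of two tables. The clear span between the two tables is 720 mm.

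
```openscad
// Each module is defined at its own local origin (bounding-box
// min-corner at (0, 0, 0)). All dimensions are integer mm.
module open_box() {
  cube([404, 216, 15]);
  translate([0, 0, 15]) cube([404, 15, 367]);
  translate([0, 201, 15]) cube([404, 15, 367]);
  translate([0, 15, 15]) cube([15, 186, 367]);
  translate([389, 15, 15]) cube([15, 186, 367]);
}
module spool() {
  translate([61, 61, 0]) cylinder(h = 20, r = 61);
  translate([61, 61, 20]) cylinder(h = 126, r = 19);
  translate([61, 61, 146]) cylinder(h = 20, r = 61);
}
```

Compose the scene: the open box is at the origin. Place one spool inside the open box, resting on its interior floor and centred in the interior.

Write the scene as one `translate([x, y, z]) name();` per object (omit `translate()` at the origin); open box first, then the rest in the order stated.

open_box();
translate([141, 47, 15]) spool();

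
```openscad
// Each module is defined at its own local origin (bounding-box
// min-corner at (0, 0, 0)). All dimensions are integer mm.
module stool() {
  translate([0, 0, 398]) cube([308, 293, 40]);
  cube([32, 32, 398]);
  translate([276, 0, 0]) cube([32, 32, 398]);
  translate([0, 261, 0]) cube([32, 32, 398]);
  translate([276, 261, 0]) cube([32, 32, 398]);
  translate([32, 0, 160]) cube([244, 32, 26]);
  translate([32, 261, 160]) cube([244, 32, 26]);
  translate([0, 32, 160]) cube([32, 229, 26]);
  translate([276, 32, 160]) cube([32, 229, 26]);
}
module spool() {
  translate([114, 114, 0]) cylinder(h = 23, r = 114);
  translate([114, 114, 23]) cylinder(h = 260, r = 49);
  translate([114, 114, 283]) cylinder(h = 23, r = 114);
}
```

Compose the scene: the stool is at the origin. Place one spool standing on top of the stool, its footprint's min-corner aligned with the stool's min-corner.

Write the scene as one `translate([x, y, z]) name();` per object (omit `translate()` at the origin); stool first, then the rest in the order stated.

stool();
translate([0, 0, 438]) spool();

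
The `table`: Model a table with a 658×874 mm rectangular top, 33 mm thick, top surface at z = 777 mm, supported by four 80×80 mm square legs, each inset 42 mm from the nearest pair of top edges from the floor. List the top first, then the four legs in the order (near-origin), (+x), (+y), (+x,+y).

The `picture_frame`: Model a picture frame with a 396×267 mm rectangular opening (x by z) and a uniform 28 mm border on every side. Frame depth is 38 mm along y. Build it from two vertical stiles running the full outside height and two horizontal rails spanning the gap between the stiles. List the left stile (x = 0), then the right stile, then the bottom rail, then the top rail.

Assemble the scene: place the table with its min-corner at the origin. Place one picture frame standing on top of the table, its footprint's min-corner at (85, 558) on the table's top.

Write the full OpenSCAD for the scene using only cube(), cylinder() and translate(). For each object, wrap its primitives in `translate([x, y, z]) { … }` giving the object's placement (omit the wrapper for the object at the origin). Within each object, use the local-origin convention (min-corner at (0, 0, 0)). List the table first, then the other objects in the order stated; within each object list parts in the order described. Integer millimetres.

translate([0, 0, 744]) cube([658, 874, 33]);
translate([42, 42, 0]) cube([80, 80, 744]);
translate([536, 42, 0]) cube([80, 80, 744]);
translate([42, 752, 0]) cube([80, 80, 744]);
translate([536, 752, 0]) cube([80, 80, 744]);
translate([85, 558, 777]) {
  cube([28, 38, 323]);
  translate([424, 0, 0]) cube([28, 38, 323]);
  translate([28, 0, 0]) cube([396, 38, 28]);
  translate([28, 0, 295]) cube([396, 38, 28]);
}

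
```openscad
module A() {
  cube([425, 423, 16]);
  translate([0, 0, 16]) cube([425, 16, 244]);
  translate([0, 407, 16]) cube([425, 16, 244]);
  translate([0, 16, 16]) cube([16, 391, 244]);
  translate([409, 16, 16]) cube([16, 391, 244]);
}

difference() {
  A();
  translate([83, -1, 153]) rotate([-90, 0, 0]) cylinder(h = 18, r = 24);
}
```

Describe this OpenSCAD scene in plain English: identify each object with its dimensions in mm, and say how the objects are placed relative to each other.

A is an open-topped rectangular box: outside dimensions 425×423×260 mm, with a uniform wall and base thickness of 16 mm. The base is a full 425×423 slab on the floor; four walls sit on top of the base. The front and back walls (the −y and +y sides) span the full width; the two side walls fit between them.

The open box has a circular hole of radius 24 mm through its front wall, centred at (x = 83, z = 153).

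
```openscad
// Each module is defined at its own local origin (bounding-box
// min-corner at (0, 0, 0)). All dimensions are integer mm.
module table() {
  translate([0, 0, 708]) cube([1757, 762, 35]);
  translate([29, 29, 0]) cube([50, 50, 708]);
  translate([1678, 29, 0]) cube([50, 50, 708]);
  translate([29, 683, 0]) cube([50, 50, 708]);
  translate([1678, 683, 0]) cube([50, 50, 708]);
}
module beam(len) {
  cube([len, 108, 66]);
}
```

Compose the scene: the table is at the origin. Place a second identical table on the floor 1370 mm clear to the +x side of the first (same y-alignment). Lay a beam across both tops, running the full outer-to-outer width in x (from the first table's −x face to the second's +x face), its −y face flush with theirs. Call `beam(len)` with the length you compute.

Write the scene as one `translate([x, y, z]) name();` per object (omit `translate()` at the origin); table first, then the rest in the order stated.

table();
translate([3127, 0, 0]) table();
translate([0, 0, 743]) beam(4884);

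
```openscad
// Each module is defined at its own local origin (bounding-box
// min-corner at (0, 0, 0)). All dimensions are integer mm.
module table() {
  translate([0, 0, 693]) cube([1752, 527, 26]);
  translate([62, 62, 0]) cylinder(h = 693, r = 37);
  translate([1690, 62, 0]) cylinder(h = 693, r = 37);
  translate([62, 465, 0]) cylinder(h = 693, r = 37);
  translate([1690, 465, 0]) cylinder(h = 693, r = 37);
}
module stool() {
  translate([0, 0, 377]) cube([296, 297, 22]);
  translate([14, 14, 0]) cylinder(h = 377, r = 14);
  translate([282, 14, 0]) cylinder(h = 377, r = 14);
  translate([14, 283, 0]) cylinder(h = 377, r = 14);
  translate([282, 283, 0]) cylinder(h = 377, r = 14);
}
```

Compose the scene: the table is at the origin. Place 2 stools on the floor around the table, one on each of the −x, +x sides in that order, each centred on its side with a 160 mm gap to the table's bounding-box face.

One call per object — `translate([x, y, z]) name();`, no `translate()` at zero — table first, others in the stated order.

table();
translate([-456, 115, 0]) stool();
translate([1912, 115, 0]) stool();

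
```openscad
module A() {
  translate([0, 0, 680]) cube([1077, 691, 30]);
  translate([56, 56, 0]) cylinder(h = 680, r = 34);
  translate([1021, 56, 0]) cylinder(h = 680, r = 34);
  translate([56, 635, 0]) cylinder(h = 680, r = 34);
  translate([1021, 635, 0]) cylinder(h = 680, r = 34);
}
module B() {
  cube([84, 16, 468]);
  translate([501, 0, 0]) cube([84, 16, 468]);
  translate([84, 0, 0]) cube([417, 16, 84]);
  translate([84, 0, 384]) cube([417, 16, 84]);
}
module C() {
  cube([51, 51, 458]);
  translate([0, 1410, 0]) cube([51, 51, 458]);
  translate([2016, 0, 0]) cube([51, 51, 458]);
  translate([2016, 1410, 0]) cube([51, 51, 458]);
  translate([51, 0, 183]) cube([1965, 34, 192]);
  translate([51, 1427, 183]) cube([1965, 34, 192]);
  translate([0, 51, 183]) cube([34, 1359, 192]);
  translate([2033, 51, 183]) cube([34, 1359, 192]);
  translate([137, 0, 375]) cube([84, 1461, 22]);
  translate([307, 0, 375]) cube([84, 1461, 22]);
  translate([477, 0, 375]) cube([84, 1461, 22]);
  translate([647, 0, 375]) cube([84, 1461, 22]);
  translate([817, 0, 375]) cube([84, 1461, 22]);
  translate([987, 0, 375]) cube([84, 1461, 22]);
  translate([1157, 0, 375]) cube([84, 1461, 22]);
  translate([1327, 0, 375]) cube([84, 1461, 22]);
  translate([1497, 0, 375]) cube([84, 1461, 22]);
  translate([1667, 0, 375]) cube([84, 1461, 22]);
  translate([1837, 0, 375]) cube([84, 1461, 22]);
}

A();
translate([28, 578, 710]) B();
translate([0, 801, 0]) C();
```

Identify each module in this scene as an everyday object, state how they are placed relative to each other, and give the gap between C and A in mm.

The bed frame's nearest face is 110 mm from the table's +y face.

A is a table. B is a picture frame. C is a bed frame. The picture frame is on top of the table. The bed frame is on the floor beside the table on its +y side. The gap between the bed frame and the table is 110 mm.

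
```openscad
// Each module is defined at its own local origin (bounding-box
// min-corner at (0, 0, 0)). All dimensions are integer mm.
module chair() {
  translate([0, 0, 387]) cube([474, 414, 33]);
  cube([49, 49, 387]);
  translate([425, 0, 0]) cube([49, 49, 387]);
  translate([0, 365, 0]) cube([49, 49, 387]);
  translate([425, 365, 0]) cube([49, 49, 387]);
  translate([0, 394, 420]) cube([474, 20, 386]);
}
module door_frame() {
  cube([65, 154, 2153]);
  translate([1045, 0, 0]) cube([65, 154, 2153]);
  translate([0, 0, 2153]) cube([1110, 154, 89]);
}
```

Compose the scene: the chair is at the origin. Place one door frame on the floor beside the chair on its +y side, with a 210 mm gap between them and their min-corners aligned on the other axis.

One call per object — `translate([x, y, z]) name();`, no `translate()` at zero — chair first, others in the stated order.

chair();
translate([0, 624, 0]) door_frame();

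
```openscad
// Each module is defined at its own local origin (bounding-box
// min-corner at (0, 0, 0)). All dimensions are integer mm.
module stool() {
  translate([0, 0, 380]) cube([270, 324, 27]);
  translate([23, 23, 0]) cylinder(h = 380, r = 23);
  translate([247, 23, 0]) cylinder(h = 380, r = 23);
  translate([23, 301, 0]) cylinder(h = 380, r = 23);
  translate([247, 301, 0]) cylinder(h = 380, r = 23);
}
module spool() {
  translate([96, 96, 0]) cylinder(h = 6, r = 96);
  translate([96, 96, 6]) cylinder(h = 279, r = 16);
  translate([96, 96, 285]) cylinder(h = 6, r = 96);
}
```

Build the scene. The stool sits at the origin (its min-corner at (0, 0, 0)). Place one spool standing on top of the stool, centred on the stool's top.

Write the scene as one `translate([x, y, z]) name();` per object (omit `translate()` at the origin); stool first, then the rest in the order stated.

stool();
translate([39, 66, 407]) spool();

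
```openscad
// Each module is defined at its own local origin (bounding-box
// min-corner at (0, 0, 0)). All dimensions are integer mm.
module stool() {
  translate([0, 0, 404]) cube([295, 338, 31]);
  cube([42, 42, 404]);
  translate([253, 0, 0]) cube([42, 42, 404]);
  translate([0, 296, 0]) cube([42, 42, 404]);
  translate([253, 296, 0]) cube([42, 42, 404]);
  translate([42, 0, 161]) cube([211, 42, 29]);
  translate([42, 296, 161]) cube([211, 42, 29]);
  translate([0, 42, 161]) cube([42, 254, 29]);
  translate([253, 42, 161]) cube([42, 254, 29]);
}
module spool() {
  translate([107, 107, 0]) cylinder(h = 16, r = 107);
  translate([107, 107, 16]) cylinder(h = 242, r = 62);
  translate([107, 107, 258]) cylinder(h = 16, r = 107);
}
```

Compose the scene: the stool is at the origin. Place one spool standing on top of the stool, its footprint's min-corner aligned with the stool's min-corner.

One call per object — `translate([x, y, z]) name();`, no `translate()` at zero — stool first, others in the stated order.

stool();
translate([0, 0, 435]) spool();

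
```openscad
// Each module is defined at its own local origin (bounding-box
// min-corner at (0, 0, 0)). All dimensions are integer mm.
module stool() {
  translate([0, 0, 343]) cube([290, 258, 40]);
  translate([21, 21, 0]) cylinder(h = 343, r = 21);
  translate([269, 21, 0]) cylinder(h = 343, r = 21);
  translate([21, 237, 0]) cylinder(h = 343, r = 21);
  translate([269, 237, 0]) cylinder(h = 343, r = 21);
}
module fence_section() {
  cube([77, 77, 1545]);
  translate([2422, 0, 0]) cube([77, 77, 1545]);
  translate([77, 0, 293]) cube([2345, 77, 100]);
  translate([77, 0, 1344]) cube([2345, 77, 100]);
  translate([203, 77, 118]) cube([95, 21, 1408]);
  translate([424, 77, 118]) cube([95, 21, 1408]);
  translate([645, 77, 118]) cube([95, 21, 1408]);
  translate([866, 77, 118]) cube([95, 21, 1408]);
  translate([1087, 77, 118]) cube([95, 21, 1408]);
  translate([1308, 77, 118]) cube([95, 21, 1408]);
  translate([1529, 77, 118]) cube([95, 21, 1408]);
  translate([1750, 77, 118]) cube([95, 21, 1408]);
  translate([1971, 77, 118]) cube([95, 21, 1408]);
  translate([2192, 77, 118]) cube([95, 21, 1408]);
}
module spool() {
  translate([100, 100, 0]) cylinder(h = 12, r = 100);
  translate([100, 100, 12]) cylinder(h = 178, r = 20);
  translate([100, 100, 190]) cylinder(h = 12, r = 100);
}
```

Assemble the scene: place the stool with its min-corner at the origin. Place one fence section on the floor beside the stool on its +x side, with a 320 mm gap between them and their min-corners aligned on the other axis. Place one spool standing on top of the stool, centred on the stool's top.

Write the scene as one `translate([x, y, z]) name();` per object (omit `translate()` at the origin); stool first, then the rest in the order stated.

stool();
translate([610, 0, 0]) fence_section();
translate([45, 29, 383]) spool();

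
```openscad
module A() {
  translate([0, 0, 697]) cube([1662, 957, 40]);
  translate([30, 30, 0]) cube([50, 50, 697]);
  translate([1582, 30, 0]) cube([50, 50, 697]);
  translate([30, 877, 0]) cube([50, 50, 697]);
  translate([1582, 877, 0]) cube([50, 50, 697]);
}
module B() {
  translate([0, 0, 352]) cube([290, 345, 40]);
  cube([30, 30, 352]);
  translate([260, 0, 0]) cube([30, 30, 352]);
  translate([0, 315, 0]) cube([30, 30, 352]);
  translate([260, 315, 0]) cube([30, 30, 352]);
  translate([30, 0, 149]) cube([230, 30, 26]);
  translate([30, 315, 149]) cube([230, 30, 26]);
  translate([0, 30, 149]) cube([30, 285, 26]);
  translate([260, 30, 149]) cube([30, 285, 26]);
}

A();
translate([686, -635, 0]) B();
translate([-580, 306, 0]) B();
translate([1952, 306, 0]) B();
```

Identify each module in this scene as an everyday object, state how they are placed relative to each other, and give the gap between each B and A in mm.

A is a table. B is a stool. Three stools sit around the table at the −y, −x, +x sides. The gap between each stool and the table is 290 mm.

Each stool's nearest face is 290 mm from the table's bounding box.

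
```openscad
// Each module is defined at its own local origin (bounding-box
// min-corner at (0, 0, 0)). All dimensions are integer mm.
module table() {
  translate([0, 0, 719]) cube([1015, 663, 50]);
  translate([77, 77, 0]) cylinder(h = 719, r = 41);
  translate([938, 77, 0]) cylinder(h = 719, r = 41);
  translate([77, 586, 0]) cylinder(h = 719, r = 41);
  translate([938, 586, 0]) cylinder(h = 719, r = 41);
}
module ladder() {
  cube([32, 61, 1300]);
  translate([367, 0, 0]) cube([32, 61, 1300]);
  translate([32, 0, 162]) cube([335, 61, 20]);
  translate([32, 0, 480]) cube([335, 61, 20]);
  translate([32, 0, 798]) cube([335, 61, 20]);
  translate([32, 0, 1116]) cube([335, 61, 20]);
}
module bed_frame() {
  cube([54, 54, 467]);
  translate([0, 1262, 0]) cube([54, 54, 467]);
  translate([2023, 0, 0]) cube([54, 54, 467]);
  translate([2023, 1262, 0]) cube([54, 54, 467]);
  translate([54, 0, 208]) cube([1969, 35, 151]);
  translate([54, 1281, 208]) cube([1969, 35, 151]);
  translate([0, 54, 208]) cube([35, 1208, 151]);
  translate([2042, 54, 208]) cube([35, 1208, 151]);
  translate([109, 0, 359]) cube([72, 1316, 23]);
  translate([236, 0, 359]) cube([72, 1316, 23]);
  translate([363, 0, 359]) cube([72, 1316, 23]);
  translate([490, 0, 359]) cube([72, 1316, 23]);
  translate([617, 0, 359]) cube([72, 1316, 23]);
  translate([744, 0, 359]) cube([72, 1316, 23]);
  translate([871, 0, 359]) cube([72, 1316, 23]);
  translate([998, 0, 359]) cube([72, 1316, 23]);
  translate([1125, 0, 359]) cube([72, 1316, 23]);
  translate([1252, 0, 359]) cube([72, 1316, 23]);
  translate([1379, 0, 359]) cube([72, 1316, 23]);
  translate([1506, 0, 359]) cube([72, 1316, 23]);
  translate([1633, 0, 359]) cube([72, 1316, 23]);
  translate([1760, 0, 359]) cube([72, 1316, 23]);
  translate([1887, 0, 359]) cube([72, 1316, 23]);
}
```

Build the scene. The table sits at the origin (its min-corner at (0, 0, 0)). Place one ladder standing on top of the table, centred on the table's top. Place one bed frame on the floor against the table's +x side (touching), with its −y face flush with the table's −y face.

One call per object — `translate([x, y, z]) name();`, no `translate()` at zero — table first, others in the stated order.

table();
translate([308, 301, 769]) ladder();
translate([1015, 0, 0]) bed_frame();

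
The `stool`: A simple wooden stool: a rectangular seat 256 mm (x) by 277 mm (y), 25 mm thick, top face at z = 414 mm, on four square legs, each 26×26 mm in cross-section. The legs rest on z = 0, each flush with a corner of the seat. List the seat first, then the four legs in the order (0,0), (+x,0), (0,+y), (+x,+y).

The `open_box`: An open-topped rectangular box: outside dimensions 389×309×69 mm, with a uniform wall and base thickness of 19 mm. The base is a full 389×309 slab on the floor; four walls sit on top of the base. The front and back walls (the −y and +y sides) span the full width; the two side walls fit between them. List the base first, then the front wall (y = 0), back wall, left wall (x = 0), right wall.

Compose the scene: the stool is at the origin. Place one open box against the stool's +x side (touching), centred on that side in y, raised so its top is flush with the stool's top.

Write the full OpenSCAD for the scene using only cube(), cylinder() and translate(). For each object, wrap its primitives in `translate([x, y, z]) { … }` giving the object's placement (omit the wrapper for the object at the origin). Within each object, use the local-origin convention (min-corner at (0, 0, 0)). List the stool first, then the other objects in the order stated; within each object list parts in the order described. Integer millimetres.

translate([0, 0, 389]) cube([256, 277, 25]);
cube([26, 26, 389]);
translate([230, 0, 0]) cube([26, 26, 389]);
translate([0, 251, 0]) cube([26, 26, 389]);
translate([230, 251, 0]) cube([26, 26, 389]);
translate([256, -16, 345]) {
  cube([389, 309, 19]);
  translate([0, 0, 19]) cube([389, 19, 50]);
  translate([0, 290, 19]) cube([389, 19, 50]);
  translate([0, 19, 19]) cube([19, 271, 50]);
  translate([370, 19, 19]) cube([19, 271, 50]);
}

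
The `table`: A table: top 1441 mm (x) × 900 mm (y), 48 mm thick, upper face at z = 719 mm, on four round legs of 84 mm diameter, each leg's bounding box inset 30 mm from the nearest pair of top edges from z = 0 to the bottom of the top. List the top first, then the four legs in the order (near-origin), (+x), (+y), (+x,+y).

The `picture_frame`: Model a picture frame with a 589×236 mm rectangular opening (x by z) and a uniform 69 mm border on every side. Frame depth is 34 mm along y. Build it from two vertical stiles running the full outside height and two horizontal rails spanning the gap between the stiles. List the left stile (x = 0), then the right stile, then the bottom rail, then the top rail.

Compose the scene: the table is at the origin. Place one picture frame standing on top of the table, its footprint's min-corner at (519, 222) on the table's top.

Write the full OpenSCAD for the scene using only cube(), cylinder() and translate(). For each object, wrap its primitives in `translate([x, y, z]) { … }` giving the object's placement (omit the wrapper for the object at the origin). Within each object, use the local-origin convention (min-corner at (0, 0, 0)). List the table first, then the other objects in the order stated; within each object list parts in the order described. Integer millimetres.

translate([0, 0, 671]) cube([1441, 900, 48]);
translate([72, 72, 0]) cylinder(h = 671, r = 42);
translate([1369, 72, 0]) cylinder(h = 671, r = 42);
translate([72, 828, 0]) cylinder(h = 671, r = 42);
translate([1369, 828, 0]) cylinder(h = 671, r = 42);
translate([519, 222, 719]) {
  cube([69, 34, 374]);
  translate([658, 0, 0]) cube([69, 34, 374]);
  translate([69, 0, 0]) cube([589, 34, 69]);
  translate([69, 0, 305]) cube([589, 34, 69]);
}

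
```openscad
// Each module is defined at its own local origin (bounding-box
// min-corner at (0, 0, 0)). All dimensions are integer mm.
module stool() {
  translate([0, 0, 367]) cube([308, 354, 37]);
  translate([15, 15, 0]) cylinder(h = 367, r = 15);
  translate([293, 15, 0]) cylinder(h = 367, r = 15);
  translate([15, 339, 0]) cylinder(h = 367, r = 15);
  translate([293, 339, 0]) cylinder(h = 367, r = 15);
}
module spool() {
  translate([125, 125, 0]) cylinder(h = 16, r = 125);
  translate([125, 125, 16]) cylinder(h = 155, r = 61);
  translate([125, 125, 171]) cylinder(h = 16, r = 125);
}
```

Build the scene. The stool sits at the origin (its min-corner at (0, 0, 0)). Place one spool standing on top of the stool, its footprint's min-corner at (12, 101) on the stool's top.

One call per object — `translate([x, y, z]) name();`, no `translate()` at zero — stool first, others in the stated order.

stool();
translate([12, 101, 404]) spool();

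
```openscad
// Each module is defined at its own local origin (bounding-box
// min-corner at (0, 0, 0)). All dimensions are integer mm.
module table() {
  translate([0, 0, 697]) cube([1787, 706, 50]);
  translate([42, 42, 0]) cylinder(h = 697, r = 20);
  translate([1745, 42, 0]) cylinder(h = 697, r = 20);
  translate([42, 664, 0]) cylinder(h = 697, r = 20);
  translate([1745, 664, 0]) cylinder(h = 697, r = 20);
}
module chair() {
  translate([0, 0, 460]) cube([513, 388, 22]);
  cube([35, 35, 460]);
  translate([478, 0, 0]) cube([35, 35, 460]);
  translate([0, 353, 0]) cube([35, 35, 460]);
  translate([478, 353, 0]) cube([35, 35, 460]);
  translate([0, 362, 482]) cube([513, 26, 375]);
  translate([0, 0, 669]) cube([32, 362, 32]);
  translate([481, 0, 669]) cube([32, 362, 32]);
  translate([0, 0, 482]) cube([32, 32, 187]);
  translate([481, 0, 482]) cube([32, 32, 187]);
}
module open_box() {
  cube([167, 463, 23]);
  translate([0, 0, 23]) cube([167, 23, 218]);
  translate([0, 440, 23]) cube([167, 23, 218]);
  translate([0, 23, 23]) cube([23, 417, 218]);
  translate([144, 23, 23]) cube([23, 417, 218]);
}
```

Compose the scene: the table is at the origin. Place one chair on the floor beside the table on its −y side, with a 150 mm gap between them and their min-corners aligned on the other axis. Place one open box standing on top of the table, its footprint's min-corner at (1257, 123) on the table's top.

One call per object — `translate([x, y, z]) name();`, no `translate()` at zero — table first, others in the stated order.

table();
translate([0, -538, 0]) chair();
translate([1257, 123, 747]) open_box();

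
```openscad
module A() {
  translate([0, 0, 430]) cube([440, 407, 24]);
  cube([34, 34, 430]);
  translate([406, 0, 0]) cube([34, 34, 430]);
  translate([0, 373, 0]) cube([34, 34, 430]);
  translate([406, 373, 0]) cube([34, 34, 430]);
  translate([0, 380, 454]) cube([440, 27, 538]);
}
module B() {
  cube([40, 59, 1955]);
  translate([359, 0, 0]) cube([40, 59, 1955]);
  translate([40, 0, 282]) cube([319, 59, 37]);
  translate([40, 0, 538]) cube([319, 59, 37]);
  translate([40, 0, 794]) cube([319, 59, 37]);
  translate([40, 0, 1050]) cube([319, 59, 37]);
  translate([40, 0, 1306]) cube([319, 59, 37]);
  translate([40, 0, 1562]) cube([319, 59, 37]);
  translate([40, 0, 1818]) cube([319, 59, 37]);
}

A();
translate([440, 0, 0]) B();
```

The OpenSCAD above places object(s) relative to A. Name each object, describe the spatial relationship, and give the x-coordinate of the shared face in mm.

A is a chair. B is a ladder. The ladder is against the chair's +x side, with their −y faces flush. The x-coordinate of the shared face is 440 mm.

The chair's +x face and the ladder's −x face are both at x = 440 mm.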